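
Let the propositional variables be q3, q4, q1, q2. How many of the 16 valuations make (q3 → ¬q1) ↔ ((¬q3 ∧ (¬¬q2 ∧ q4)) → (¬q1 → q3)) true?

11

Initial set: {((q3 → ¬q1) ↔ ((¬q3 ∧ (¬¬q2 ∧ q4)) → (¬q1 → q3)))}.
((q3 → ¬q1) ↔ ((¬q3 ∧ (¬¬q2 ∧ q4)) → (¬q1 → q3))): β-rule — branch into (q3 → ¬q1), ((¬q3 ∧ (¬¬q2 ∧ q4)) → (¬q1 → q3))  //  ¬(q3 → ¬q1), ¬((¬q3 ∧ (¬¬q2 ∧ q4)) → (¬q1 → q3)).
  branch 1 (add (q3 → ¬q1), ((¬q3 ∧ (¬¬q2 ∧ q4)) → (¬q1 → q3))):
    (q3 → ¬q1): β-rule — branch into ¬q3  //  ¬q1.
      branch 1.1 (add ¬q3):
        ((¬q3 ∧ (¬¬q2 ∧ q4)) → (¬q1 → q3)): β-rule — branch into ¬(¬q3 ∧ (¬¬q2 ∧ q4))  //  (¬q1 → q3).
          branch 1.1.1 (add ¬(¬q3 ∧ (¬¬q2 ∧ q4))):
            ¬(¬q3 ∧ (¬¬q2 ∧ q4)): β-rule — branch into ¬¬q3  //  ¬(¬¬q2 ∧ q4).
              branch 1.1.1.1 (add ¬¬q3):
                × closes — contains both q3 and ¬q3.
              branch 1.1.1.2 (add ¬(¬¬q2 ∧ q4)):
                ¬(¬¬q2 ∧ q4): β-rule — branch into ¬¬¬q2  //  ¬q4.
                  branch 1.1.1.2.1 (add ¬¬¬q2):
                    ¬¬¬q2: drop double negation, giving ¬q2.
                    ○ open, literals {q2=F, q3=F}.
                  branch 1.1.1.2.2 (add ¬q4):
                    ○ open, literals {q3=F, q4=F}.
          branch 1.1.2 (add (¬q1 → q3)):
            (¬q1 → q3): β-rule — branch into ¬¬q1  //  q3.
              branch 1.1.2.1 (add ¬¬q1):
                ○ open, literals {q1=T, q3=F}.
              branch 1.1.2.2 (add q3):
                × closes — contains both q3 and ¬q3.
      branch 1.2 (add ¬q1):
        ((¬q3 ∧ (¬¬q2 ∧ q4)) → (¬q1 → q3)): β-rule — branch into ¬(¬q3 ∧ (¬¬q2 ∧ q4))  //  (¬q1 → q3).
          branch 1.2.1 (add ¬(¬q3 ∧ (¬¬q2 ∧ q4))):
            ¬(¬q3 ∧ (¬¬q2 ∧ q4)): β-rule — branch into ¬¬q3  //  ¬(¬¬q2 ∧ q4).
              branch 1.2.1.1 (add ¬¬q3):
                ○ open, literals {q1=F, q3=T}.
              branch 1.2.1.2 (add ¬(¬¬q2 ∧ q4)):
                ¬(¬¬q2 ∧ q4): β-rule — branch into ¬¬¬q2  //  ¬q4.
                  branch 1.2.1.2.1 (add ¬¬¬q2):
                    ¬¬¬q2: drop double negation, giving ¬q2.
                    ○ open, literals {q1=F, q2=F}.
                  branch 1.2.1.2.2 (add ¬q4):
                    ○ open, literals {q1=F, q4=F}.
          branch 1.2.2 (add (¬q1 → q3)):
            (¬q1 → q3): β-rule — branch into ¬¬q1  //  q3.
              branch 1.2.2.1 (add ¬¬q1):
                × closes — contains both q1 and ¬q1.
              branch 1.2.2.2 (add q3):
                ○ open, literals {q1=F, q3=T}.
  branch 2 (add ¬(q3 → ¬q1), ¬((¬q3 ∧ (¬¬q2 ∧ q4)) → (¬q1 → q3))):
    ¬(q3 → ¬q1): α-rule — add q3, ¬¬q1.
    ¬((¬q3 ∧ (¬¬q2 ∧ q4)) → (¬q1 → q3)): α-rule — add (¬q3 ∧ (¬¬q2 ∧ q4)), ¬(¬q1 → q3).
    (¬q3 ∧ (¬¬q2 ∧ q4)): α-rule — add ¬q3, (¬¬q2 ∧ q4).
    × closes — contains both q3 and ¬q3.
4 branches closed, 7 open.
Each open branch fixes some atoms; the unmentioned ones are free. Counting distinct full assignments: branch {q2=F, q3=F} (q4, q1) contributes 4 new; branch {q3=F, q4=F} (q1, q2) contributes 2 new; branch {q1=T, q3=F} (q4, q2) contributes 1 new; branch {q1=F, q3=T} (q4, q2) contributes 4 new; branch {q1=F, q2=F} (q3, q4) contributes 0 new; branch {q1=F, q4=F} (q3, q2) contributes 0 new; branch {q1=F, q3=T} (q4, q2) contributes 0 new. Total: 11.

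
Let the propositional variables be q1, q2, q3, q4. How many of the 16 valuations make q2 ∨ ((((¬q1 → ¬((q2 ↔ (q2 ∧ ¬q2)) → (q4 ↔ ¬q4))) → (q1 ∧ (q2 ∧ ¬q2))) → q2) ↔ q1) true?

Initial set: {(q2 ∨ ((((¬q1 → ¬((q2 ↔ (q2 ∧ ¬q2)) → (q4 ↔ ¬q4))) → (q1 ∧ (q2 ∧ ¬q2))) → q2) ↔ q1))}.
(q2 ∨ ((((¬q1 → ¬((q2 ↔ (q2 ∧ ¬q2)) → (q4 ↔ ¬q4))) → (q1 ∧ (q2 ∧ ¬q2))) → q2) ↔ q1)): β-rule — branch into q2  //  ((((¬q1 → ¬((q2 ↔ (q2 ∧ ¬q2)) → (q4 ↔ ¬q4))) → (q1 ∧ (q2 ∧ ¬q2))) → q2) ↔ q1).
  branch 1 (add q2):
    ○ open, literals {q2=1}.
  branch 2 (add ((((¬q1 → ¬((q2 ↔ (q2 ∧ ¬q2)) → (q4 ↔ ¬q4))) → (q1 ∧ (q2 ∧ ¬q2))) → q2) ↔ q1)):
    ((((¬q1 → ¬((q2 ↔ (q2 ∧ ¬q2)) → (q4 ↔ ¬q4))) → (q1 ∧ (q2 ∧ ¬q2))) → q2) ↔ q1): β-rule — branch into (((¬q1 → ¬((q2 ↔ (q2 ∧ ¬q2)) → (q4 ↔ ¬q4))) → (q1 ∧ (q2 ∧ ¬q2))) → q2), q1  //  ¬(((¬q1 → ¬((q2 ↔ (q2 ∧ ¬q2)) → (q4 ↔ ¬q4))) → (q1 ∧ (q2 ∧ ¬q2))) → q2), ¬q1.
      branch 2.1 (add (((¬q1 → ¬((q2 ↔ (q2 ∧ ¬q2)) → (q4 ↔ ¬q4))) → (q1 ∧ (q2 ∧ ¬q2))) → q2), q1):
        (((¬q1 → ¬((q2 ↔ (q2 ∧ ¬q2)) → (q4 ↔ ¬q4))) → (q1 ∧ (q2 ∧ ¬q2))) → q2): β-rule — branch into ¬((¬q1 → ¬((q2 ↔ (q2 ∧ ¬q2)) → (q4 ↔ ¬q4))) → (q1 ∧ (q2 ∧ ¬q2)))  //  q2.
          branch 2.1.1 (add ¬((¬q1 → ¬((q2 ↔ (q2 ∧ ¬q2)) → (q4 ↔ ¬q4))) → (q1 ∧ (q2 ∧ ¬q2)))):
            ¬((¬q1 → ¬((q2 ↔ (q2 ∧ ¬q2)) → (q4 ↔ ¬q4))) → (q1 ∧ (q2 ∧ ¬q2))): α-rule — add (¬q1 → ¬((q2 ↔ (q2 ∧ ¬q2)) → (q4 ↔ ¬q4))), ¬(q1 ∧ (q2 ∧ ¬q2)).
            (¬q1 → ¬((q2 ↔ (q2 ∧ ¬q2)) → (q4 ↔ ¬q4))): β-rule — branch into ¬¬q1  //  ¬((q2 ↔ (q2 ∧ ¬q2)) → (q4 ↔ ¬q4)).
              branch 2.1.1.1 (add ¬¬q1):
                ¬(q1 ∧ (q2 ∧ ¬q2)): β-rule — branch into ¬q1  //  ¬(q2 ∧ ¬q2).
                  branch 2.1.1.1.1 (add ¬q1):
                    × closes — contains both q1 and ¬q1.
                  branch 2.1.1.1.2 (add ¬(q2 ∧ ¬q2)):
                    ¬(q2 ∧ ¬q2): β-rule — branch into ¬q2  //  ¬¬q2.
                      branch 2.1.1.1.2.1 (add ¬q2):
                        ○ open, literals {q1=1, q2=0}.
                      branch 2.1.1.1.2.2 (add ¬¬q2):
                        ○ open, literals {q1=1, q2=1}.
              branch 2.1.1.2 (add ¬((q2 ↔ (q2 ∧ ¬q2)) → (q4 ↔ ¬q4))):
                ¬((q2 ↔ (q2 ∧ ¬q2)) → (q4 ↔ ¬q4)): α-rule — add (q2 ↔ (q2 ∧ ¬q2)), ¬(q4 ↔ ¬q4).
                ¬(q1 ∧ (q2 ∧ ¬q2)): β-rule — branch into ¬q1  //  ¬(q2 ∧ ¬q2).
                  branch 2.1.1.2.1 (add ¬q1):
                    × closes — contains both q1 and ¬q1.
                  branch 2.1.1.2.2 (add ¬(q2 ∧ ¬q2)):
                    (q2 ↔ (q2 ∧ ¬q2)): β-rule — branch into q2, (q2 ∧ ¬q2)  //  ¬q2, ¬(q2 ∧ ¬q2).
                      branch 2.1.1.2.2.1 (add q2, (q2 ∧ ¬q2)):
                        (q2 ∧ ¬q2): α-rule — add q2, ¬q2.
                        × closes — contains both q2 and ¬q2.
                      branch 2.1.1.2.2.2 (add ¬q2, ¬(q2 ∧ ¬q2)):
                        ¬(q4 ↔ ¬q4): β-rule — branch into q4, ¬¬q4  //  ¬q4, ¬q4.
                          branch 2.1.1.2.2.2.1 (add q4, ¬¬q4):
                            ¬(q2 ∧ ¬q2): β-rule — branch into ¬q2  //  ¬¬q2.
                              branch 2.1.1.2.2.2.1.1 (add ¬q2):
                                ¬(q2 ∧ ¬q2): β-rule — branch into ¬q2  //  ¬¬q2.
                                  branch 2.1.1.2.2.2.1.1.1 (add ¬q2):
                                    ○ open, literals {q1=1, q2=0, q4=1}.
                                  branch 2.1.1.2.2.2.1.1.2 (add ¬¬q2):
                                    × closes — contains both q2 and ¬q2.
                              branch 2.1.1.2.2.2.1.2 (add ¬¬q2):
                                × closes — contains both q2 and ¬q2.
                          branch 2.1.1.2.2.2.2 (add ¬q4, ¬q4):
                            ¬(q2 ∧ ¬q2): β-rule — branch into ¬q2  //  ¬¬q2.
                              branch 2.1.1.2.2.2.2.1 (add ¬q2):
                                ¬(q2 ∧ ¬q2): β-rule — branch into ¬q2  //  ¬¬q2.
                                  branch 2.1.1.2.2.2.2.1.1 (add ¬q2):
                                    ○ open, literals {q1=1, q2=0, q4=0}.
                                  branch 2.1.1.2.2.2.2.1.2 (add ¬¬q2):
                                    × closes — contains both q2 and ¬q2.
                              branch 2.1.1.2.2.2.2.2 (add ¬¬q2):
                                × closes — contains both q2 and ¬q2.
          branch 2.1.2 (add q2):
            ○ open, literals {q1=1, q2=1}.
      branch 2.2 (add ¬(((¬q1 → ¬((q2 ↔ (q2 ∧ ¬q2)) → (q4 ↔ ¬q4))) → (q1 ∧ (q2 ∧ ¬q2))) → q2), ¬q1):
        ¬(((¬q1 → ¬((q2 ↔ (q2 ∧ ¬q2)) → (q4 ↔ ¬q4))) → (q1 ∧ (q2 ∧ ¬q2))) → q2): α-rule — add ((¬q1 → ¬((q2 ↔ (q2 ∧ ¬q2)) → (q4 ↔ ¬q4))) → (q1 ∧ (q2 ∧ ¬q2))), ¬q2.
        ((¬q1 → ¬((q2 ↔ (q2 ∧ ¬q2)) → (q4 ↔ ¬q4))) → (q1 ∧ (q2 ∧ ¬q2))): β-rule — branch into ¬(¬q1 → ¬((q2 ↔ (q2 ∧ ¬q2)) → (q4 ↔ ¬q4)))  //  (q1 ∧ (q2 ∧ ¬q2)).
          branch 2.2.1 (add ¬(¬q1 → ¬((q2 ↔ (q2 ∧ ¬q2)) → (q4 ↔ ¬q4)))):
            ¬(¬q1 → ¬((q2 ↔ (q2 ∧ ¬q2)) → (q4 ↔ ¬q4))): α-rule — add ¬q1, ¬¬((q2 ↔ (q2 ∧ ¬q2)) → (q4 ↔ ¬q4)).
            ¬¬((q2 ↔ (q2 ∧ ¬q2)) → (q4 ↔ ¬q4)): β-rule — branch into ¬(q2 ↔ (q2 ∧ ¬q2))  //  (q4 ↔ ¬q4).
              branch 2.2.1.1 (add ¬(q2 ↔ (q2 ∧ ¬q2))):
                ¬(q2 ↔ (q2 ∧ ¬q2)): β-rule — branch into q2, ¬(q2 ∧ ¬q2)  //  ¬q2, (q2 ∧ ¬q2).
                  branch 2.2.1.1.1 (add q2, ¬(q2 ∧ ¬q2)):
                    × closes — contains both q2 and ¬q2.
                  branch 2.2.1.1.2 (add ¬q2, (q2 ∧ ¬q2)):
                    (q2 ∧ ¬q2): α-rule — add q2, ¬q2.
                    × closes — contains both q2 and ¬q2.
              branch 2.2.1.2 (add (q4 ↔ ¬q4)):
                (q4 ↔ ¬q4): β-rule — branch into q4, ¬q4  //  ¬q4, ¬¬q4.
                  branch 2.2.1.2.1 (add q4, ¬q4):
                    × closes — contains both q4 and ¬q4.
                  branch 2.2.1.2.2 (add ¬q4, ¬¬q4):
                    × closes — contains both q4 and ¬q4.
          branch 2.2.2 (add (q1 ∧ (q2 ∧ ¬q2))):
            (q1 ∧ (q2 ∧ ¬q2)): α-rule — add q1, (q2 ∧ ¬q2).
            × closes — contains both q1 and ¬q1.
12 branches closed, 6 open.
Each open branch fixes some atoms; the unmentioned ones are free. Counting distinct full assignments: branch {q2=1} (q1, q3, q4) contributes 8 new; branch {q1=1, q2=0} (q3, q4) contributes 4 new; branch {q1=1, q2=1} (q3, q4) contributes 0 new; branch {q1=1, q2=0, q4=1} (q3) contributes 0 new; branch {q1=1, q2=0, q4=0} (q3) contributes 0 new; branch {q1=1, q2=1} (q3, q4) contributes 0 new. Total: 12.

12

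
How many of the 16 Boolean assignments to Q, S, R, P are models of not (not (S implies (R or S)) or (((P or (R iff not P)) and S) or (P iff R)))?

4

Initial set: {not (not (S implies (R or S)) or (((P or (R iff not P)) and S) or (P iff R)))}.
not (not (S implies (R or S)) or (((P or (R iff not P)) and S) or (P iff R))): α-rule — add not not (S implies (R or S)), not (((P or (R iff not P)) and S) or (P iff R)).
not (((P or (R iff not P)) and S) or (P iff R)): α-rule — add not ((P or (R iff not P)) and S), not (P iff R).
not not (S implies (R or S)): β-rule — branch into not S  //  (R or S).
  branch 1 (add not S):
    not ((P or (R iff not P)) and S): β-rule — branch into not (P or (R iff not P))  //  not S.
      branch 1.1 (add not (P or (R iff not P))):
        not (P or (R iff not P)): α-rule — add not P, not (R iff not P).
        not (P iff R): β-rule — branch into P, not R  //  not P, R.
          branch 1.1.1 (add P, not R):
            × closes — contains both P and not P.
          branch 1.1.2 (add not P, R):
            not (R iff not P): β-rule — branch into R, not not P  //  not R, not P.
              branch 1.1.2.1 (add R, not not P):
                × closes — contains both P and not P.
              branch 1.1.2.2 (add not R, not P):
                × closes — contains both R and not R.
      branch 1.2 (add not S):
        not (P iff R): β-rule — branch into P, not R  //  not P, R.
          branch 1.2.1 (add P, not R):
            ○ open, literals {P=T, R=F, S=F}.
          branch 1.2.2 (add not P, R):
            ○ open, literals {P=F, R=T, S=F}.
  branch 2 (add (R or S)):
    not ((P or (R iff not P)) and S): β-rule — branch into not (P or (R iff not P))  //  not S.
      branch 2.1 (add not (P or (R iff not P))):
        not (P or (R iff not P)): α-rule — add not P, not (R iff not P).
        not (P iff R): β-rule — branch into P, not R  //  not P, R.
          branch 2.1.1 (add P, not R):
            × closes — contains both P and not P.
          branch 2.1.2 (add not P, R):
            (R or S): β-rule — branch into R  //  S.
              branch 2.1.2.1 (add R):
                not (R iff not P): β-rule — branch into R, not not P  //  not R, not P.
                  branch 2.1.2.1.1 (add R, not not P):
                    × closes — contains both P and not P.
                  branch 2.1.2.1.2 (add not R, not P):
                    × closes — contains both R and not R.
              branch 2.1.2.2 (add S):
                not (R iff not P): β-rule — branch into R, not not P  //  not R, not P.
                  branch 2.1.2.2.1 (add R, not not P):
                    × closes — contains both P and not P.
                  branch 2.1.2.2.2 (add not R, not P):
                    × closes — contains both R and not R.
      branch 2.2 (add not S):
        not (P iff R): β-rule — branch into P, not R  //  not P, R.
          branch 2.2.1 (add P, not R):
            (R or S): β-rule — branch into R  //  S.
              branch 2.2.1.1 (add R):
                × closes — contains both R and not R.
              branch 2.2.1.2 (add S):
                × closes — contains both S and not S.
          branch 2.2.2 (add not P, R):
            (R or S): β-rule — branch into R  //  S.
              branch 2.2.2.1 (add R):
                ○ open, literals {P=F, R=T, S=F}.
              branch 2.2.2.2 (add S):
                × closes — contains both S and not S.
11 branches closed, 3 open.
Each open branch fixes some atoms; the unmentioned ones are free. Counting distinct full assignments: branch {P=T, R=F, S=F} (Q) contributes 2 new; branch {P=F, R=T, S=F} (Q) contributes 2 new; branch {P=F, R=T, S=F} (Q) contributes 0 new. Total: 4.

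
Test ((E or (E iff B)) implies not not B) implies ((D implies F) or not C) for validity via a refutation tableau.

Not valid

Assume the negation and expand:
Initial set: {not (((E or (E iff B)) implies not not B) implies ((D implies F) or not C))}.
not (((E or (E iff B)) implies not not B) implies ((D implies F) or not C)): α-rule — add ((E or (E iff B)) implies not not B), not ((D implies F) or not C).
not ((D implies F) or not C): α-rule — add not (D implies F), not not C.
not (D implies F): α-rule — add D, not F.
((E or (E iff B)) implies not not B): β-rule — branch into not (E or (E iff B))  //  not not B.
  branch 1 (add not (E or (E iff B))):
    not (E or (E iff B)): α-rule — add not E, not (E iff B).
    not (E iff B): β-rule — branch into E, not B  //  not E, B.
      branch 1.1 (add E, not B):
        × closes — contains both E and not E.
      branch 1.2 (add not E, B):
        ○ open, literals {B=1, C=1, D=1, E=0, F=0}.
  branch 2 (add not not B):
    not not B: drop double negation, giving B.
    ○ open, literals {B=1, C=1, D=1, F=0}.
1 branch closed, 2 open.
An open branch gives a countermodel: B=1, C=1, D=1, E=0, F=0 (unmentioned atoms arbitrary); under it the original formula is false.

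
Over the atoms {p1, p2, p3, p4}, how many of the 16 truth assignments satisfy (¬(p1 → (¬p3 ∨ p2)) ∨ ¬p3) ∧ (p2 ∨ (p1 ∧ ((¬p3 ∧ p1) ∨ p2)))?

6

Initial set: {((¬(p1 → (¬p3 ∨ p2)) ∨ ¬p3) ∧ (p2 ∨ (p1 ∧ ((¬p3 ∧ p1) ∨ p2))))}.
((¬(p1 → (¬p3 ∨ p2)) ∨ ¬p3) ∧ (p2 ∨ (p1 ∧ ((¬p3 ∧ p1) ∨ p2)))): α-rule — add (¬(p1 → (¬p3 ∨ p2)) ∨ ¬p3), (p2 ∨ (p1 ∧ ((¬p3 ∧ p1) ∨ p2))).
(¬(p1 → (¬p3 ∨ p2)) ∨ ¬p3): β-rule — branch into ¬(p1 → (¬p3 ∨ p2))  //  ¬p3.
  branch 1 (add ¬(p1 → (¬p3 ∨ p2))):
    ¬(p1 → (¬p3 ∨ p2)): α-rule — add p1, ¬(¬p3 ∨ p2).
    ¬(¬p3 ∨ p2): α-rule — add ¬¬p3, ¬p2.
    (p2 ∨ (p1 ∧ ((¬p3 ∧ p1) ∨ p2))): β-rule — branch into p2  //  (p1 ∧ ((¬p3 ∧ p1) ∨ p2)).
      branch 1.1 (add p2):
        × closes — contains both p2 and ¬p2.
      branch 1.2 (add (p1 ∧ ((¬p3 ∧ p1) ∨ p2))):
        (p1 ∧ ((¬p3 ∧ p1) ∨ p2)): α-rule — add p1, ((¬p3 ∧ p1) ∨ p2).
        ((¬p3 ∧ p1) ∨ p2): β-rule — branch into (¬p3 ∧ p1)  //  p2.
          branch 1.2.1 (add (¬p3 ∧ p1)):
            (¬p3 ∧ p1): α-rule — add ¬p3, p1.
            × closes — contains both p3 and ¬p3.
          branch 1.2.2 (add p2):
            × closes — contains both p2 and ¬p2.
  branch 2 (add ¬p3):
    (p2 ∨ (p1 ∧ ((¬p3 ∧ p1) ∨ p2))): β-rule — branch into p2  //  (p1 ∧ ((¬p3 ∧ p1) ∨ p2)).
      branch 2.1 (add p2):
        ○ open, literals {p2=true, p3=false}.
      branch 2.2 (add (p1 ∧ ((¬p3 ∧ p1) ∨ p2))):
        (p1 ∧ ((¬p3 ∧ p1) ∨ p2)): α-rule — add p1, ((¬p3 ∧ p1) ∨ p2).
        ((¬p3 ∧ p1) ∨ p2): β-rule — branch into (¬p3 ∧ p1)  //  p2.
          branch 2.2.1 (add (¬p3 ∧ p1)):
            (¬p3 ∧ p1): α-rule — add ¬p3, p1.
            ○ open, literals {p1=true, p3=false}.
          branch 2.2.2 (add p2):
            ○ open, literals {p1=true, p2=true, p3=false}.
3 branches closed, 3 open.
Each open branch fixes some atoms; the unmentioned ones are free. Counting distinct full assignments: branch {p2=true, p3=false} (p1, p4) contributes 4 new; branch {p1=true, p3=false} (p2, p4) contributes 2 new; branch {p1=true, p2=true, p3=false} (p4) contributes 0 new. Total: 6.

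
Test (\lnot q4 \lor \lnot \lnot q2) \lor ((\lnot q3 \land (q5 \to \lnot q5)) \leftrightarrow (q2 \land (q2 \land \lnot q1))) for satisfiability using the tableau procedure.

Satisfiable

Initial set: {((\lnot q4 \lor \lnot \lnot q2) \lor ((\lnot q3 \land (q5 \to \lnot q5)) \leftrightarrow (q2 \land (q2 \land \lnot q1))))}.
((\lnot q4 \lor \lnot \lnot q2) \lor ((\lnot q3 \land (q5 \to \lnot q5)) \leftrightarrow (q2 \land (q2 \land \lnot q1)))): β-rule — branch into (\lnot q4 \lor \lnot \lnot q2)  //  ((\lnot q3 \land (q5 \to \lnot q5)) \leftrightarrow (q2 \land (q2 \land \lnot q1))).
  branch 1 (add (\lnot q4 \lor \lnot \lnot q2)):
    (\lnot q4 \lor \lnot \lnot q2): β-rule — branch into \lnot q4  //  \lnot \lnot q2.
      branch 1.1 (add \lnot q4):
        ○ open, literals {q4=0}.
      branch 1.2 (add \lnot \lnot q2):
        \lnot \lnot q2: drop double negation, giving q2.
        ○ open, literals {q2=1}.
  branch 2 (add ((\lnot q3 \land (q5 \to \lnot q5)) \leftrightarrow (q2 \land (q2 \land \lnot q1)))):
    ((\lnot q3 \land (q5 \to \lnot q5)) \leftrightarrow (q2 \land (q2 \land \lnot q1))): β-rule — branch into (\lnot q3 \land (q5 \to \lnot q5)), (q2 \land (q2 \land \lnot q1))  //  \lnot (\lnot q3 \land (q5 \to \lnot q5)), \lnot (q2 \land (q2 \land \lnot q1)).
      branch 2.1 (add (\lnot q3 \land (q5 \to \lnot q5)), (q2 \land (q2 \land \lnot q1))):
        (\lnot q3 \land (q5 \to \lnot q5)): α-rule — add \lnot q3, (q5 \to \lnot q5).
        (q2 \land (q2 \land \lnot q1)): α-rule — add q2, (q2 \land \lnot q1).
        (q2 \land \lnot q1): α-rule — add q2, \lnot q1.
        (q5 \to \lnot q5): β-rule — branch into \lnot q5  //  \lnot q5.
          branch 2.1.1 (add \lnot q5):
            ○ open, literals {q1=0, q2=1, q3=0, q5=0}.
          branch 2.1.2 (add \lnot q5):
            ○ open, literals {q1=0, q2=1, q3=0, q5=0}.
      branch 2.2 (add \lnot (\lnot q3 \land (q5 \to \lnot q5)), \lnot (q2 \land (q2 \land \lnot q1))):
        \lnot (\lnot q3 \land (q5 \to \lnot q5)): β-rule — branch into \lnot \lnot q3  //  \lnot (q5 \to \lnot q5).
          branch 2.2.1 (add \lnot \lnot q3):
            \lnot (q2 \land (q2 \land \lnot q1)): β-rule — branch into \lnot q2  //  \lnot (q2 \land \lnot q1).
              branch 2.2.1.1 (add \lnot q2):
                ○ open, literals {q2=0, q3=1}.
              branch 2.2.1.2 (add \lnot (q2 \land \lnot q1)):
                \lnot (q2 \land \lnot q1): β-rule — branch into \lnot q2  //  \lnot \lnot q1.
                  branch 2.2.1.2.1 (add \lnot q2):
                    ○ open, literals {q2=0, q3=1}.
                  branch 2.2.1.2.2 (add \lnot \lnot q1):
                    ○ open, literals {q1=1, q3=1}.
          branch 2.2.2 (add \lnot (q5 \to \lnot q5)):
            \lnot (q5 \to \lnot q5): α-rule — add q5, \lnot \lnot q5.
            \lnot (q2 \land (q2 \land \lnot q1)): β-rule — branch into \lnot q2  //  \lnot (q2 \land \lnot q1).
              branch 2.2.2.1 (add \lnot q2):
                ○ open, literals {q2=0, q5=1}.
              branch 2.2.2.2 (add \lnot (q2 \land \lnot q1)):
                \lnot (q2 \land \lnot q1): β-rule — branch into \lnot q2  //  \lnot \lnot q1.
                  branch 2.2.2.2.1 (add \lnot q2):
                    ○ open, literals {q2=0, q5=1}.
                  branch 2.2.2.2.2 (add \lnot \lnot q1):
                    ○ open, literals {q1=1, q5=1}.
0 branches closed, 10 open.
An open branch gives a satisfying assignment: q4=0.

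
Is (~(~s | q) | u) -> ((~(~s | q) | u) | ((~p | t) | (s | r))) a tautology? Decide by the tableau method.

Valid

Assume the negation and expand:
Initial set: {~((~(~s | q) | u) -> ((~(~s | q) | u) | ((~p | t) | (s | r))))}.
~((~(~s | q) | u) -> ((~(~s | q) | u) | ((~p | t) | (s | r)))): α-rule — add (~(~s | q) | u), ~((~(~s | q) | u) | ((~p | t) | (s | r))).
~((~(~s | q) | u) | ((~p | t) | (s | r))): α-rule — add ~(~(~s | q) | u), ~((~p | t) | (s | r)).
~(~(~s | q) | u): α-rule — add ~~(~s | q), ~u.
~((~p | t) | (s | r)): α-rule — add ~(~p | t), ~(s | r).
~(~p | t): α-rule — add ~~p, ~t.
~(s | r): α-rule — add ~s, ~r.
(~(~s | q) | u): β-rule — branch into ~(~s | q)  //  u.
  branch 1 (add ~(~s | q)):
    ~(~s | q): α-rule — add ~~s, ~q.
    × closes — contains both s and ~s.
  branch 2 (add u):
    × closes — contains both u and ~u.
All 2 branches close.
Every branch closed, so the negation is unsatisfiable and the formula is valid.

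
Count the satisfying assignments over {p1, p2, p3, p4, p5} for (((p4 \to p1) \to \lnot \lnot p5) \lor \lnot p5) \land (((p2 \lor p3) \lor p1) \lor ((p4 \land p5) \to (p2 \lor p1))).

Initial set: {((((p4 \to p1) \to \lnot \lnot p5) \lor \lnot p5) \land (((p2 \lor p3) \lor p1) \lor ((p4 \land p5) \to (p2 \lor p1))))}.
((((p4 \to p1) \to \lnot \lnot p5) \lor \lnot p5) \land (((p2 \lor p3) \lor p1) \lor ((p4 \land p5) \to (p2 \lor p1)))): α-rule — add (((p4 \to p1) \to \lnot \lnot p5) \lor \lnot p5), (((p2 \lor p3) \lor p1) \lor ((p4 \land p5) \to (p2 \lor p1))).
(((p4 \to p1) \to \lnot \lnot p5) \lor \lnot p5): β-rule — branch into ((p4 \to p1) \to \lnot \lnot p5)  //  \lnot p5.
  branch 1 (add ((p4 \to p1) \to \lnot \lnot p5)):
    (((p2 \lor p3) \lor p1) \lor ((p4 \land p5) \to (p2 \lor p1))): β-rule — branch into ((p2 \lor p3) \lor p1)  //  ((p4 \land p5) \to (p2 \lor p1)).
      branch 1.1 (add ((p2 \lor p3) \lor p1)):
        ((p4 \to p1) \to \lnot \lnot p5): β-rule — branch into \lnot (p4 \to p1)  //  \lnot \lnot p5.
          branch 1.1.1 (add \lnot (p4 \to p1)):
            \lnot (p4 \to p1): α-rule — add p4, \lnot p1.
            ((p2 \lor p3) \lor p1): β-rule — branch into (p2 \lor p3)  //  p1.
              branch 1.1.1.1 (add (p2 \lor p3)):
                (p2 \lor p3): β-rule — branch into p2  //  p3.
                  branch 1.1.1.1.1 (add p2):
                    ○ open, literals {p1=false, p2=true, p4=true}.
                  branch 1.1.1.1.2 (add p3):
                    ○ open, literals {p1=false, p3=true, p4=true}.
              branch 1.1.1.2 (add p1):
                × closes — contains both p1 and \lnot p1.
          branch 1.1.2 (add \lnot \lnot p5):
            \lnot \lnot p5: drop double negation, giving p5.
            ((p2 \lor p3) \lor p1): β-rule — branch into (p2 \lor p3)  //  p1.
              branch 1.1.2.1 (add (p2 \lor p3)):
                (p2 \lor p3): β-rule — branch into p2  //  p3.
                  branch 1.1.2.1.1 (add p2):
                    ○ open, literals {p2=true, p5=true}.
                  branch 1.1.2.1.2 (add p3):
                    ○ open, literals {p3=true, p5=true}.
              branch 1.1.2.2 (add p1):
                ○ open, literals {p1=true, p5=true}.
      branch 1.2 (add ((p4 \land p5) \to (p2 \lor p1))):
        ((p4 \to p1) \to \lnot \lnot p5): β-rule — branch into \lnot (p4 \to p1)  //  \lnot \lnot p5.
          branch 1.2.1 (add \lnot (p4 \to p1)):
            \lnot (p4 \to p1): α-rule — add p4, \lnot p1.
            ((p4 \land p5) \to (p2 \lor p1)): β-rule — branch into \lnot (p4 \land p5)  //  (p2 \lor p1).
              branch 1.2.1.1 (add \lnot (p4 \land p5)):
                \lnot (p4 \land p5): β-rule — branch into \lnot p4  //  \lnot p5.
                  branch 1.2.1.1.1 (add \lnot p4):
                    × closes — contains both p4 and \lnot p4.
                  branch 1.2.1.1.2 (add \lnot p5):
                    ○ open, literals {p1=false, p4=true, p5=false}.
              branch 1.2.1.2 (add (p2 \lor p1)):
                (p2 \lor p1): β-rule — branch into p2  //  p1.
                  branch 1.2.1.2.1 (add p2):
                    ○ open, literals {p1=false, p2=true, p4=true}.
                  branch 1.2.1.2.2 (add p1):
                    × closes — contains both p1 and \lnot p1.
          branch 1.2.2 (add \lnot \lnot p5):
            \lnot \lnot p5: drop double negation, giving p5.
            ((p4 \land p5) \to (p2 \lor p1)): β-rule — branch into \lnot (p4 \land p5)  //  (p2 \lor p1).
              branch 1.2.2.1 (add \lnot (p4 \land p5)):
                \lnot (p4 \land p5): β-rule — branch into \lnot p4  //  \lnot p5.
                  branch 1.2.2.1.1 (add \lnot p4):
                    ○ open, literals {p4=false, p5=true}.
                  branch 1.2.2.1.2 (add \lnot p5):
                    × closes — contains both p5 and \lnot p5.
              branch 1.2.2.2 (add (p2 \lor p1)):
                (p2 \lor p1): β-rule — branch into p2  //  p1.
                  branch 1.2.2.2.1 (add p2):
                    ○ open, literals {p2=true, p5=true}.
                  branch 1.2.2.2.2 (add p1):
                    ○ open, literals {p1=true, p5=true}.
  branch 2 (add \lnot p5):
    (((p2 \lor p3) \lor p1) \lor ((p4 \land p5) \to (p2 \lor p1))): β-rule — branch into ((p2 \lor p3) \lor p1)  //  ((p4 \land p5) \to (p2 \lor p1)).
      branch 2.1 (add ((p2 \lor p3) \lor p1)):
        ((p2 \lor p3) \lor p1): β-rule — branch into (p2 \lor p3)  //  p1.
          branch 2.1.1 (add (p2 \lor p3)):
            (p2 \lor p3): β-rule — branch into p2  //  p3.
              branch 2.1.1.1 (add p2):
                ○ open, literals {p2=true, p5=false}.
              branch 2.1.1.2 (add p3):
                ○ open, literals {p3=true, p5=false}.
          branch 2.1.2 (add p1):
            ○ open, literals {p1=true, p5=false}.
      branch 2.2 (add ((p4 \land p5) \to (p2 \lor p1))):
        ((p4 \land p5) \to (p2 \lor p1)): β-rule — branch into \lnot (p4 \land p5)  //  (p2 \lor p1).
          branch 2.2.1 (add \lnot (p4 \land p5)):
            \lnot (p4 \land p5): β-rule — branch into \lnot p4  //  \lnot p5.
              branch 2.2.1.1 (add \lnot p4):
                ○ open, literals {p4=false, p5=false}.
              branch 2.2.1.2 (add \lnot p5):
                ○ open, literals {p5=false}.
          branch 2.2.2 (add (p2 \lor p1)):
            (p2 \lor p1): β-rule — branch into p2  //  p1.
              branch 2.2.2.1 (add p2):
                ○ open, literals {p2=true, p5=false}.
              branch 2.2.2.2 (add p1):
                ○ open, literals {p1=true, p5=false}.
4 branches closed, 17 open.
Each open branch fixes some atoms; the unmentioned ones are free. Counting distinct full assignments: branch {p1=false, p2=true, p4=true} (p3, p5) contributes 4 new; branch {p1=false, p3=true, p4=true} (p2, p5) contributes 2 new; branch {p2=true, p5=true} (p1, p3, p4) contributes 6 new; branch {p3=true, p5=true} (p1, p2, p4) contributes 3 new; branch {p1=true, p5=true} (p2, p3, p4) contributes 2 new; branch {p1=false, p4=true, p5=false} (p2, p3) contributes 1 new; branch {p1=false, p2=true, p4=true} (p3, p5) contributes 0 new; branch {p4=false, p5=true} (p1, p2, p3) contributes 1 new; branch {p2=true, p5=true} (p1, p3, p4) contributes 0 new; branch {p1=true, p5=true} (p2, p3, p4) contributes 0 new; branch {p2=true, p5=false} (p1, p3, p4) contributes 6 new; branch {p3=true, p5=false} (p1, p2, p4) contributes 3 new; branch {p1=true, p5=false} (p2, p3, p4) contributes 2 new; branch {p4=false, p5=false} (p1, p2, p3) contributes 1 new; branch {p5=false} (p1, p2, p3, p4) contributes 0 new; branch {p2=true, p5=false} (p1, p3, p4) contributes 0 new; branch {p1=true, p5=false} (p2, p3, p4) contributes 0 new. Total: 31.

31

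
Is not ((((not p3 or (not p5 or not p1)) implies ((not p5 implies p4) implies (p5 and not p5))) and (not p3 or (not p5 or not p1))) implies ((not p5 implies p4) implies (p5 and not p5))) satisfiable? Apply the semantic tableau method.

Unsatisfiable

Initial set: {not ((((not p3 or (not p5 or not p1)) implies ((not p5 implies p4) implies (p5 and not p5))) and (not p3 or (not p5 or not p1))) implies ((not p5 implies p4) implies (p5 and not p5)))}.
not ((((not p3 or (not p5 or not p1)) implies ((not p5 implies p4) implies (p5 and not p5))) and (not p3 or (not p5 or not p1))) implies ((not p5 implies p4) implies (p5 and not p5))): α-rule — add (((not p3 or (not p5 or not p1)) implies ((not p5 implies p4) implies (p5 and not p5))) and (not p3 or (not p5 or not p1))), not ((not p5 implies p4) implies (p5 and not p5)).
(((not p3 or (not p5 or not p1)) implies ((not p5 implies p4) implies (p5 and not p5))) and (not p3 or (not p5 or not p1))): α-rule — add ((not p3 or (not p5 or not p1)) implies ((not p5 implies p4) implies (p5 and not p5))), (not p3 or (not p5 or not p1)).
not ((not p5 implies p4) implies (p5 and not p5)): α-rule — add (not p5 implies p4), not (p5 and not p5).
((not p3 or (not p5 or not p1)) implies ((not p5 implies p4) implies (p5 and not p5))): β-rule — branch into not (not p3 or (not p5 or not p1))  //  ((not p5 implies p4) implies (p5 and not p5)).
  branch 1 (add not (not p3 or (not p5 or not p1))):
    not (not p3 or (not p5 or not p1)): α-rule — add not not p3, not (not p5 or not p1).
    not (not p5 or not p1): α-rule — add not not p5, not not p1.
    (not p3 or (not p5 or not p1)): β-rule — branch into not p3  //  (not p5 or not p1).
      branch 1.1 (add not p3):
        × closes — contains both p3 and not p3.
      branch 1.2 (add (not p5 or not p1)):
        (not p5 implies p4): β-rule — branch into not not p5  //  p4.
          branch 1.2.1 (add not not p5):
            not (p5 and not p5): β-rule — branch into not p5  //  not not p5.
              branch 1.2.1.1 (add not p5):
                × closes — contains both p5 and not p5.
              branch 1.2.1.2 (add not not p5):
                (not p5 or not p1): β-rule — branch into not p5  //  not p1.
                  branch 1.2.1.2.1 (add not p5):
                    × closes — contains both p5 and not p5.
                  branch 1.2.1.2.2 (add not p1):
                    × closes — contains both p1 and not p1.
          branch 1.2.2 (add p4):
            not (p5 and not p5): β-rule — branch into not p5  //  not not p5.
              branch 1.2.2.1 (add not p5):
                × closes — contains both p5 and not p5.
              branch 1.2.2.2 (add not not p5):
                (not p5 or not p1): β-rule — branch into not p5  //  not p1.
                  branch 1.2.2.2.1 (add not p5):
                    × closes — contains both p5 and not p5.
                  branch 1.2.2.2.2 (add not p1):
                    × closes — contains both p1 and not p1.
  branch 2 (add ((not p5 implies p4) implies (p5 and not p5))):
    (not p3 or (not p5 or not p1)): β-rule — branch into not p3  //  (not p5 or not p1).
      branch 2.1 (add not p3):
        (not p5 implies p4): β-rule — branch into not not p5  //  p4.
          branch 2.1.1 (add not not p5):
            not (p5 and not p5): β-rule — branch into not p5  //  not not p5.
              branch 2.1.1.1 (add not p5):
                × closes — contains both p5 and not p5.
              branch 2.1.1.2 (add not not p5):
                ((not p5 implies p4) implies (p5 and not p5)): β-rule — branch into not (not p5 implies p4)  //  (p5 and not p5).
                  branch 2.1.1.2.1 (add not (not p5 implies p4)):
                    not (not p5 implies p4): α-rule — add not p5, not p4.
                    × closes — contains both p5 and not p5.
                  branch 2.1.1.2.2 (add (p5 and not p5)):
                    (p5 and not p5): α-rule — add p5, not p5.
                    × closes — contains both p5 and not p5.
          branch 2.1.2 (add p4):
            not (p5 and not p5): β-rule — branch into not p5  //  not not p5.
              branch 2.1.2.1 (add not p5):
                ((not p5 implies p4) implies (p5 and not p5)): β-rule — branch into not (not p5 implies p4)  //  (p5 and not p5).
                  branch 2.1.2.1.1 (add not (not p5 implies p4)):
                    not (not p5 implies p4): α-rule — add not p5, not p4.
                    × closes — contains both p4 and not p4.
                  branch 2.1.2.1.2 (add (p5 and not p5)):
                    (p5 and not p5): α-rule — add p5, not p5.
                    × closes — contains both p5 and not p5.
              branch 2.1.2.2 (add not not p5):
                ((not p5 implies p4) implies (p5 and not p5)): β-rule — branch into not (not p5 implies p4)  //  (p5 and not p5).
                  branch 2.1.2.2.1 (add not (not p5 implies p4)):
                    not (not p5 implies p4): α-rule — add not p5, not p4.
                    × closes — contains both p5 and not p5.
                  branch 2.1.2.2.2 (add (p5 and not p5)):
                    (p5 and not p5): α-rule — add p5, not p5.
                    × closes — contains both p5 and not p5.
      branch 2.2 (add (not p5 or not p1)):
        (not p5 implies p4): β-rule — branch into not not p5  //  p4.
          branch 2.2.1 (add not not p5):
            not (p5 and not p5): β-rule — branch into not p5  //  not not p5.
              branch 2.2.1.1 (add not p5):
                × closes — contains both p5 and not p5.
              branch 2.2.1.2 (add not not p5):
                ((not p5 implies p4) implies (p5 and not p5)): β-rule — branch into not (not p5 implies p4)  //  (p5 and not p5).
                  branch 2.2.1.2.1 (add not (not p5 implies p4)):
                    not (not p5 implies p4): α-rule — add not p5, not p4.
                    × closes — contains both p5 and not p5.
                  branch 2.2.1.2.2 (add (p5 and not p5)):
                    (p5 and not p5): α-rule — add p5, not p5.
                    × closes — contains both p5 and not p5.
          branch 2.2.2 (add p4):
            not (p5 and not p5): β-rule — branch into not p5  //  not not p5.
              branch 2.2.2.1 (add not p5):
                ((not p5 implies p4) implies (p5 and not p5)): β-rule — branch into not (not p5 implies p4)  //  (p5 and not p5).
                  branch 2.2.2.1.1 (add not (not p5 implies p4)):
                    not (not p5 implies p4): α-rule — add not p5, not p4.
                    × closes — contains both p4 and not p4.
                  branch 2.2.2.1.2 (add (p5 and not p5)):
                    (p5 and not p5): α-rule — add p5, not p5.
                    × closes — contains both p5 and not p5.
              branch 2.2.2.2 (add not not p5):
                ((not p5 implies p4) implies (p5 and not p5)): β-rule — branch into not (not p5 implies p4)  //  (p5 and not p5).
                  branch 2.2.2.2.1 (add not (not p5 implies p4)):
                    not (not p5 implies p4): α-rule — add not p5, not p4.
                    × closes — contains both p5 and not p5.
                  branch 2.2.2.2.2 (add (p5 and not p5)):
                    (p5 and not p5): α-rule — add p5, not p5.
                    × closes — contains both p5 and not p5.
All 21 branches close.
Every branch closed; the formula is unsatisfiable.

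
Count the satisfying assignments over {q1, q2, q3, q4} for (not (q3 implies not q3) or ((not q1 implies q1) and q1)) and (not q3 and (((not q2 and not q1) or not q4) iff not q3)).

Initial set: {((not (q3 implies not q3) or ((not q1 implies q1) and q1)) and (not q3 and (((not q2 and not q1) or not q4) iff not q3)))}.
((not (q3 implies not q3) or ((not q1 implies q1) and q1)) and (not q3 and (((not q2 and not q1) or not q4) iff not q3))): α-rule — add (not (q3 implies not q3) or ((not q1 implies q1) and q1)), (not q3 and (((not q2 and not q1) or not q4) iff not q3)).
(not q3 and (((not q2 and not q1) or not q4) iff not q3)): α-rule — add not q3, (((not q2 and not q1) or not q4) iff not q3).
(not (q3 implies not q3) or ((not q1 implies q1) and q1)): β-rule — branch into not (q3 implies not q3)  //  ((not q1 implies q1) and q1).
  branch 1 (add not (q3 implies not q3)):
    not (q3 implies not q3): α-rule — add q3, not not q3.
    × closes — contains both q3 and not q3.
  branch 2 (add ((not q1 implies q1) and q1)):
    ((not q1 implies q1) and q1): α-rule — add (not q1 implies q1), q1.
    (((not q2 and not q1) or not q4) iff not q3): β-rule — branch into ((not q2 and not q1) or not q4), not q3  //  not ((not q2 and not q1) or not q4), not not q3.
      branch 2.1 (add ((not q2 and not q1) or not q4), not q3):
        (not q1 implies q1): β-rule — branch into not not q1  //  q1.
          branch 2.1.1 (add not not q1):
            ((not q2 and not q1) or not q4): β-rule — branch into (not q2 and not q1)  //  not q4.
              branch 2.1.1.1 (add (not q2 and not q1)):
                (not q2 and not q1): α-rule — add not q2, not q1.
                × closes — contains both q1 and not q1.
              branch 2.1.1.2 (add not q4):
                ○ open, literals {q1=T, q3=F, q4=F}.
          branch 2.1.2 (add q1):
            ((not q2 and not q1) or not q4): β-rule — branch into (not q2 and not q1)  //  not q4.
              branch 2.1.2.1 (add (not q2 and not q1)):
                (not q2 and not q1): α-rule — add not q2, not q1.
                × closes — contains both q1 and not q1.
              branch 2.1.2.2 (add not q4):
                ○ open, literals {q1=T, q3=F, q4=F}.
      branch 2.2 (add not ((not q2 and not q1) or not q4), not not q3):
        × closes — contains both q3 and not q3.
4 branches closed, 2 open.
Each open branch fixes some atoms; the unmentioned ones are free. Counting distinct full assignments: branch {q1=T, q3=F, q4=F} (q2) contributes 2 new; branch {q1=T, q3=F, q4=F} (q2) contributes 0 new. Total: 2.

2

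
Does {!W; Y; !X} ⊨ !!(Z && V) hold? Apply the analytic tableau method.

Initial set: {!W; Y; !X; !!!(Z && V)}.
!!!(Z && V): drop double negation, giving !(Z && V).
!(Z && V): β-rule — branch into !Z  //  !V.
  branch 1 (add !Z):
    ○ open, literals {W=false, X=false, Y=true, Z=false}.
  branch 2 (add !V):
    ○ open, literals {V=false, W=false, X=false, Y=true}.
0 branches closed, 2 open.
An open branch gives a countermodel: W=false, X=false, Y=true, Z=false (unmentioned atoms arbitrary); the premises hold there but the conclusion fails.

No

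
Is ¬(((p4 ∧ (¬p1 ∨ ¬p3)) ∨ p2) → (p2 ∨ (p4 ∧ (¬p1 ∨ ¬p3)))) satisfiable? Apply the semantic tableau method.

Unsatisfiable

Initial set: {T ¬(((p4 ∧ (¬p1 ∨ ¬p3)) ∨ p2) → (p2 ∨ (p4 ∧ (¬p1 ∨ ¬p3))))}.
T ¬(((p4 ∧ (¬p1 ∨ ¬p3)) ∨ p2) → (p2 ∨ (p4 ∧ (¬p1 ∨ ¬p3)))): α-rule — add T ((p4 ∧ (¬p1 ∨ ¬p3)) ∨ p2), F (p2 ∨ (p4 ∧ (¬p1 ∨ ¬p3))).
F (p2 ∨ (p4 ∧ (¬p1 ∨ ¬p3))): α-rule — add F p2, F (p4 ∧ (¬p1 ∨ ¬p3)).
T ((p4 ∧ (¬p1 ∨ ¬p3)) ∨ p2): β-rule — branch into T (p4 ∧ (¬p1 ∨ ¬p3))  //  T p2.
  branch 1 (add T (p4 ∧ (¬p1 ∨ ¬p3))):
    T (p4 ∧ (¬p1 ∨ ¬p3)): α-rule — add T p4, T (¬p1 ∨ ¬p3).
    F (p4 ∧ (¬p1 ∨ ¬p3)): β-rule — branch into F p4  //  F (¬p1 ∨ ¬p3).
      branch 1.1 (add F p4):
        × closes — contains both p4 and ¬p4.
      branch 1.2 (add F (¬p1 ∨ ¬p3)):
        F (¬p1 ∨ ¬p3): α-rule — add F ¬p1, F ¬p3.
        T (¬p1 ∨ ¬p3): β-rule — branch into T ¬p1  //  T ¬p3.
          branch 1.2.1 (add T ¬p1):
            × closes — contains both p1 and ¬p1.
          branch 1.2.2 (add T ¬p3):
            × closes — contains both p3 and ¬p3.
  branch 2 (add T p2):
    × closes — contains both p2 and ¬p2.
All 4 branches close.
Every branch closed; the formula is unsatisfiable.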